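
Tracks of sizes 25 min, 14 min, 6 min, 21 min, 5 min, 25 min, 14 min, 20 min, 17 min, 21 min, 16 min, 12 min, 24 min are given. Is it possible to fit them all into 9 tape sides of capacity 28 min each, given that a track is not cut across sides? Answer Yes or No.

Yes

A valid assignment using 9 tape sides:
  side 1: 25 = 25
  side 2: 25 = 25
  side 3: 24 = 24
  side 4: 21 + 6 = 27
  side 5: 21 + 5 = 26
  side 6: 20 = 20
  side 7: 17 = 17
  side 8: 16 + 12 = 28
  side 9: 14 + 14 = 28
Every load is within 28 min, so 9 tape sides suffice.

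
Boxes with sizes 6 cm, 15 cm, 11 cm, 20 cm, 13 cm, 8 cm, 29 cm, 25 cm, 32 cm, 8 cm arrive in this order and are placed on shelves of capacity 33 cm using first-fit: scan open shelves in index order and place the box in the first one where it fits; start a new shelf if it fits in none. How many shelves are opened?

6

  6 → shelf 1 (new)  [load 6/33]
  15 → shelf 1  [load 21/33]
  11 → shelf 1  [load 32/33]
  20 → shelf 2 (new)  [load 20/33]
  13 → shelf 2  [load 33/33]
  8 → shelf 3 (new)  [load 8/33]
  29 → shelf 4 (new)  [load 29/33]
  25 → shelf 3  [load 33/33]
  32 → shelf 5 (new)  [load 32/33]
  8 → shelf 6 (new)  [load 8/33]
6 shelves opened.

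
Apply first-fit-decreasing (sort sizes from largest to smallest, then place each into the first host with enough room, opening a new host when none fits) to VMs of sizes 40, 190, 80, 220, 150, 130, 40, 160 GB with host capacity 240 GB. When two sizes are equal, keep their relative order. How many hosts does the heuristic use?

Sorted descending: 220, 190, 160, 150, 130, 80, 40, 40.
  220 → host 1 (new)  [load 220/240]
  190 → host 2 (new)  [load 190/240]
  160 → host 3 (new)  [load 160/240]
  150 → host 4 (new)  [load 150/240]
  130 → host 5 (new)  [load 130/240]
  80 → host 3  [load 240/240]
  40 → host 2  [load 230/240]
  40 → host 4  [load 190/240]
5 hosts opened.

5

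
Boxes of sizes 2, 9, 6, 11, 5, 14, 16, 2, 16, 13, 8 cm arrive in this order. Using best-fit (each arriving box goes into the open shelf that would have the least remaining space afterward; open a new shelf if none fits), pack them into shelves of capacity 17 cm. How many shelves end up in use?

  2 → shelf 1 (new)  [load 2/17]
  9 → shelf 1  [load 11/17]
  6 → shelf 1  [load 17/17]
  11 → shelf 2 (new)  [load 11/17]
  5 → shelf 2  [load 16/17]
  14 → shelf 3 (new)  [load 14/17]
  16 → shelf 4 (new)  [load 16/17]
  2 → shelf 3  [load 16/17]
  16 → shelf 5 (new)  [load 16/17]
  13 → shelf 6 (new)  [load 13/17]
  8 → shelf 7 (new)  [load 8/17]
7 shelves opened.

7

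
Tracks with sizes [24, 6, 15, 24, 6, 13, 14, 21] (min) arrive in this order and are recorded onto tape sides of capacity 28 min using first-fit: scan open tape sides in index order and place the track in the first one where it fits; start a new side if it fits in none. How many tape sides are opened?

5

  24 → side 1 (new)  [load 24/28]
  6 → side 2 (new)  [load 6/28]
  15 → side 2  [load 21/28]
  24 → side 3 (new)  [load 24/28]
  6 → side 2  [load 27/28]
  13 → side 4 (new)  [load 13/28]
  14 → side 4  [load 27/28]
  21 → side 5 (new)  [load 21/28]
5 tape sides opened.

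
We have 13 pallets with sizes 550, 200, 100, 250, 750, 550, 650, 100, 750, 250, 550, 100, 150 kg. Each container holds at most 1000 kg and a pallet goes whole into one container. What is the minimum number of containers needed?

Total = 750 + 750 + 650 + 550 + 550 + 550 + 250 + 250 + 200 + 150 + 100 + 100 + 100 = 4950 kg.
Lower bound: ⌈4950/1000⌉ = 5 containers.
Also, 6 pallets each exceed 500 kg, and no two of those can share a container, so at least 6 containers are needed.
A packing using 6 containers:
  container 1: 750 + 250 = 1000
  container 2: 750 + 250 = 1000
  container 3: 650 + 200 + 150 = 1000
  container 4: 550 + 100 + 100 + 100 = 850
  container 5: 550 = 550
  container 6: 550 = 550
This matches the lower bound, so 6 is optimal.

6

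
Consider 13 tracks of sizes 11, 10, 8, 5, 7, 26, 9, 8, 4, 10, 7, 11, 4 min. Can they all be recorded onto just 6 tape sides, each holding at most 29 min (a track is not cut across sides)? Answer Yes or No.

A valid assignment using 5 tape sides:
  side 1: 26 = 26
  side 2: 11 + 11 + 7 = 29
  side 3: 10 + 10 + 9 = 29
  side 4: 8 + 8 + 7 + 5 = 28
  side 5: 4 + 4 = 8
That uses only 5 ≤ 6, so 6 tape sides are enough.

Yes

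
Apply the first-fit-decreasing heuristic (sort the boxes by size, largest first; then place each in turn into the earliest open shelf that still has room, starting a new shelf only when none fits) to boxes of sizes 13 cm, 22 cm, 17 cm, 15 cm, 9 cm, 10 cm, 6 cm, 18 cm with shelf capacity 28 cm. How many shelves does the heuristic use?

4

Sorted descending: 22, 18, 17, 15, 13, 10, 9, 6.
  22 → shelf 1 (new)  [load 22/28]
  18 → shelf 2 (new)  [load 18/28]
  17 → shelf 3 (new)  [load 17/28]
  15 → shelf 4 (new)  [load 15/28]
  13 → shelf 4  [load 28/28]
  10 → shelf 2  [load 28/28]
  9 → shelf 3  [load 26/28]
  6 → shelf 1  [load 28/28]
4 shelves opened.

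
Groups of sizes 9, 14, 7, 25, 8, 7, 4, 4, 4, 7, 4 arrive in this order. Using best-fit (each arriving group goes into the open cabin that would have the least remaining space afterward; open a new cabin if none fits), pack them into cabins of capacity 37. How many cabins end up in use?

  9 → cabin 1 (new)  [load 9/37]
  14 → cabin 1  [load 23/37]
  7 → cabin 1  [load 30/37]
  25 → cabin 2 (new)  [load 25/37]
  8 → cabin 2  [load 33/37]
  7 → cabin 1  [load 37/37]
  4 → cabin 2  [load 37/37]
  4 → cabin 3 (new)  [load 4/37]
  4 → cabin 3  [load 8/37]
  7 → cabin 3  [load 15/37]
  4 → cabin 3  [load 19/37]
3 cabins opened.

3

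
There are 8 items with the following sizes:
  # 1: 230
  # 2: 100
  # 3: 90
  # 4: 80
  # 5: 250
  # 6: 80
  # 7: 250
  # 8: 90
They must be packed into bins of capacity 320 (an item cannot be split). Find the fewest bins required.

5

Total = 250 + 250 + 230 + 100 + 90 + 90 + 80 + 80 = 1170.
Lower bound: ⌈1170/320⌉ = 4 bins.
A packing using 5 bins:
  bin 1: 250 = 250
  bin 2: 250 = 250
  bin 3: 230 + 90 = 320
  bin 4: 100 + 90 + 80 = 270
  bin 5: 80 = 80
No arrangement into 4 bins stays within capacity, so 5 is optimal.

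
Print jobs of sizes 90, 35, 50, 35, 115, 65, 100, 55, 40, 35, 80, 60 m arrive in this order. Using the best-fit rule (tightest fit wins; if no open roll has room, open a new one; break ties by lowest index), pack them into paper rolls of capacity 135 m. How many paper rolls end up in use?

7

  90 → roll 1 (new)  [load 90/135]
  35 → roll 1  [load 125/135]
  50 → roll 2 (new)  [load 50/135]
  35 → roll 2  [load 85/135]
  115 → roll 3 (new)  [load 115/135]
  65 → roll 4 (new)  [load 65/135]
  100 → roll 5 (new)  [load 100/135]
  55 → roll 4  [load 120/135]
  40 → roll 2  [load 125/135]
  35 → roll 5  [load 135/135]
  80 → roll 6 (new)  [load 80/135]
  60 → roll 7 (new)  [load 60/135]
7 paper rolls opened.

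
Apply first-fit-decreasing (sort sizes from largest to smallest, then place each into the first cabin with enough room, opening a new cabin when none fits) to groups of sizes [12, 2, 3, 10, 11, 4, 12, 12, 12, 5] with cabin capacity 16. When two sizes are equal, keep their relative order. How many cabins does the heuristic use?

Sorted descending: 12, 12, 12, 12, 11, 10, 5, 4, 3, 2.
  12 → cabin 1 (new)  [load 12/16]
  12 → cabin 2 (new)  [load 12/16]
  12 → cabin 3 (new)  [load 12/16]
  12 → cabin 4 (new)  [load 12/16]
  11 → cabin 5 (new)  [load 11/16]
  10 → cabin 6 (new)  [load 10/16]
  5 → cabin 5  [load 16/16]
  4 → cabin 1  [load 16/16]
  3 → cabin 2  [load 15/16]
  2 → cabin 3  [load 14/16]
6 cabins opened.

6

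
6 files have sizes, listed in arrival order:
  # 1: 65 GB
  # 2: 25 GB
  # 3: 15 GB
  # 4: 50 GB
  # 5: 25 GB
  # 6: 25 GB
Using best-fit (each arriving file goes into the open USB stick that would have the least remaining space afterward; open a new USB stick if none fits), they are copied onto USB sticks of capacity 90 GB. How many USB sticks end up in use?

  65 → USB stick 1 (new)  [load 65/90]
  25 → USB stick 1  [load 90/90]
  15 → USB stick 2 (new)  [load 15/90]
  50 → USB stick 2  [load 65/90]
  25 → USB stick 2  [load 90/90]
  25 → USB stick 3 (new)  [load 25/90]
3 USB sticks opened.

3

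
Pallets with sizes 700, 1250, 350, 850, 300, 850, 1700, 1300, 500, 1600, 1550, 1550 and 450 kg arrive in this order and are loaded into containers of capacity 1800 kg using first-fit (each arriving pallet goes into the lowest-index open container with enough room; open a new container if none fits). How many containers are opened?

8

  700 → container 1 (new)  [load 700/1800]
  1250 → container 2 (new)  [load 1250/1800]
  350 → container 1  [load 1050/1800]
  850 → container 3 (new)  [load 850/1800]
  300 → container 1  [load 1350/1800]
  850 → container 3  [load 1700/1800]
  1700 → container 4 (new)  [load 1700/1800]
  1300 → container 5 (new)  [load 1300/1800]
  500 → container 2  [load 1750/1800]
  1600 → container 6 (new)  [load 1600/1800]
  1550 → container 7 (new)  [load 1550/1800]
  1550 → container 8 (new)  [load 1550/1800]
  450 → container 1  [load 1800/1800]
8 containers opened.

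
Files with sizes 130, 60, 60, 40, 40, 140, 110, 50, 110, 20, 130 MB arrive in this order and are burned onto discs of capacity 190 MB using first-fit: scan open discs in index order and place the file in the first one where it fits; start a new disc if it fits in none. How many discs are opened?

  130 → disc 1 (new)  [load 130/190]
  60 → disc 1  [load 190/190]
  60 → disc 2 (new)  [load 60/190]
  40 → disc 2  [load 100/190]
  40 → disc 2  [load 140/190]
  140 → disc 3 (new)  [load 140/190]
  110 → disc 4 (new)  [load 110/190]
  50 → disc 2  [load 190/190]
  110 → disc 5 (new)  [load 110/190]
  20 → disc 3  [load 160/190]
  130 → disc 6 (new)  [load 130/190]
6 discs opened.

6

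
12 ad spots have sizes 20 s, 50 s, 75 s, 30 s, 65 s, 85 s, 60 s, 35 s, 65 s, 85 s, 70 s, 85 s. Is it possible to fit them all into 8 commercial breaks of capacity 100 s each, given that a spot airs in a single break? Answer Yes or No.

Total = 725 s; ⌈725/100⌉ = 8.
The bound of 8 does not rule out 8, but exhaustive search shows no assignment into 8 commercial breaks of capacity 100 s exists — the minimum is 9.

No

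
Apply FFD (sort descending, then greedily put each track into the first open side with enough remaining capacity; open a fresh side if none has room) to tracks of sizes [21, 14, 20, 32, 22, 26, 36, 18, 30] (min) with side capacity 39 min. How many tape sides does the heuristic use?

7

Sorted descending: 36, 32, 30, 26, 22, 21, 20, 18, 14.
  36 → side 1 (new)  [load 36/39]
  32 → side 2 (new)  [load 32/39]
  30 → side 3 (new)  [load 30/39]
  26 → side 4 (new)  [load 26/39]
  22 → side 5 (new)  [load 22/39]
  21 → side 6 (new)  [load 21/39]
  20 → side 7 (new)  [load 20/39]
  18 → side 6  [load 39/39]
  14 → side 5  [load 36/39]
7 tape sides opened.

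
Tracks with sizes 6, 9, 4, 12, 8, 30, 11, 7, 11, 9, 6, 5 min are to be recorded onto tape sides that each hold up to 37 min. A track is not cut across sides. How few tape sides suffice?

4

Total = 30 + 12 + 11 + 11 + 9 + 9 + 8 + 7 + 6 + 6 + 5 + 4 = 118 min.
Lower bound: ⌈118/37⌉ = 4 tape sides.
A packing using 4 tape sides:
  side 1: 30 + 7 = 37
  side 2: 12 + 11 + 11 = 34
  side 3: 9 + 9 + 8 + 6 + 5 = 37
  side 4: 6 + 4 = 10
This matches the lower bound, so 4 is optimal.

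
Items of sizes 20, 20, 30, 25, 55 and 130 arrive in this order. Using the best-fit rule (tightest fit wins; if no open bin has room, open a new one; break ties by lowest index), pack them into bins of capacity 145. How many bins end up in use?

  20 → bin 1 (new)  [load 20/145]
  20 → bin 1  [load 40/145]
  30 → bin 1  [load 70/145]
  25 → bin 1  [load 95/145]
  55 → bin 2 (new)  [load 55/145]
  130 → bin 3 (new)  [load 130/145]
3 bins opened.

3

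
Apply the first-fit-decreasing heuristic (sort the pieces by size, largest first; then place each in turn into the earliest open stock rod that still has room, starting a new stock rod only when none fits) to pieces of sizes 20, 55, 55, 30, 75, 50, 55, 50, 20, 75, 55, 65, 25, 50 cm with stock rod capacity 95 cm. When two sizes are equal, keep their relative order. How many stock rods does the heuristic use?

10

Sorted descending: 75, 75, 65, 55, 55, 55, 55, 50, 50, 50, 30, 25, 20, 20.
  75 → stock rod 1 (new)  [load 75/95]
  75 → stock rod 2 (new)  [load 75/95]
  65 → stock rod 3 (new)  [load 65/95]
  55 → stock rod 4 (new)  [load 55/95]
  55 → stock rod 5 (new)  [load 55/95]
  55 → stock rod 6 (new)  [load 55/95]
  55 → stock rod 7 (new)  [load 55/95]
  50 → stock rod 8 (new)  [load 50/95]
  50 → stock rod 9 (new)  [load 50/95]
  50 → stock rod 10 (new)  [load 50/95]
  30 → stock rod 3  [load 95/95]
  25 → stock rod 4  [load 80/95]
  20 → stock rod 1  [load 95/95]
  20 → stock rod 2  [load 95/95]
10 stock rods opened.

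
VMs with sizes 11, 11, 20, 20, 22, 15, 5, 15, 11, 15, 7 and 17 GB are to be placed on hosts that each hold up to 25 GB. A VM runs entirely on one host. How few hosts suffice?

9

Total = 22 + 20 + 20 + 17 + 15 + 15 + 15 + 11 + 11 + 11 + 7 + 5 = 169 GB.
Lower bound: ⌈169/25⌉ = 7 hosts.
A packing using 9 hosts:
  host 1: 22 = 22
  host 2: 20 + 5 = 25
  host 3: 20 = 20
  host 4: 17 + 7 = 24
  host 5: 15 = 15
  host 6: 15 = 15
  host 7: 15 = 15
  host 8: 11 + 11 = 22
  host 9: 11 = 11
No arrangement into 8 hosts stays within capacity, so 9 is optimal.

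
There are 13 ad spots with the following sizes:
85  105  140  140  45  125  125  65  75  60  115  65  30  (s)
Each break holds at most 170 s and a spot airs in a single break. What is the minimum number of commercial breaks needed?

8

Total = 140 + 140 + 125 + 125 + 115 + 105 + 85 + 75 + 65 + 65 + 60 + 45 + 30 = 1175 s.
Lower bound: ⌈1175/170⌉ = 7 commercial breaks.
A packing using 8 commercial breaks:
  break 1: 140 + 30 = 170
  break 2: 140 = 140
  break 3: 125 + 45 = 170
  break 4: 125 = 125
  break 5: 115 = 115
  break 6: 105 + 65 = 170
  break 7: 85 + 75 = 160
  break 8: 65 + 60 = 125
No arrangement into 7 commercial breaks stays within capacity, so 8 is optimal.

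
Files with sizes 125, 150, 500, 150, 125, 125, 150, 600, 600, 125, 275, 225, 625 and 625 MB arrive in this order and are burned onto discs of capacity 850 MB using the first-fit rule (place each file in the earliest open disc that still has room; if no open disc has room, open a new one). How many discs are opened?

  125 → disc 1 (new)  [load 125/850]
  150 → disc 1  [load 275/850]
  500 → disc 1  [load 775/850]
  150 → disc 2 (new)  [load 150/850]
  125 → disc 2  [load 275/850]
  125 → disc 2  [load 400/850]
  150 → disc 2  [load 550/850]
  600 → disc 3 (new)  [load 600/850]
  600 → disc 4 (new)  [load 600/850]
  125 → disc 2  [load 675/850]
  275 → disc 5 (new)  [load 275/850]
  225 → disc 3  [load 825/850]
  625 → disc 6 (new)  [load 625/850]
  625 → disc 7 (new)  [load 625/850]
7 discs opened.

7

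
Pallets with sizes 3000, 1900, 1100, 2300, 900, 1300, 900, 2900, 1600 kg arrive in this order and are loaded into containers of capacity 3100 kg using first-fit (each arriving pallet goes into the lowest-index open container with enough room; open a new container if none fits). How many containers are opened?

6

  3000 → container 1 (new)  [load 3000/3100]
  1900 → container 2 (new)  [load 1900/3100]
  1100 → container 2  [load 3000/3100]
  2300 → container 3 (new)  [load 2300/3100]
  900 → container 4 (new)  [load 900/3100]
  1300 → container 4  [load 2200/3100]
  900 → container 4  [load 3100/3100]
  2900 → container 5 (new)  [load 2900/3100]
  1600 → container 6 (new)  [load 1600/3100]
6 containers opened.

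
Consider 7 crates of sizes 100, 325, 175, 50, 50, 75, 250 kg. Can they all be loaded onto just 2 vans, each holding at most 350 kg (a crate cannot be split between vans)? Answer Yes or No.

No

Total = 1025 kg; ⌈1025/350⌉ = 3.
At least 3 vans are required, but only 2 are allowed.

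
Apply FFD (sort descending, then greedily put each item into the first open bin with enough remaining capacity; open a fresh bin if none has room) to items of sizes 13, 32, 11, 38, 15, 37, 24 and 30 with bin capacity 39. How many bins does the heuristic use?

Sorted descending: 38, 37, 32, 30, 24, 15, 13, 11.
  38 → bin 1 (new)  [load 38/39]
  37 → bin 2 (new)  [load 37/39]
  32 → bin 3 (new)  [load 32/39]
  30 → bin 4 (new)  [load 30/39]
  24 → bin 5 (new)  [load 24/39]
  15 → bin 5  [load 39/39]
  13 → bin 6 (new)  [load 13/39]
  11 → bin 6  [load 24/39]
6 bins opened.

6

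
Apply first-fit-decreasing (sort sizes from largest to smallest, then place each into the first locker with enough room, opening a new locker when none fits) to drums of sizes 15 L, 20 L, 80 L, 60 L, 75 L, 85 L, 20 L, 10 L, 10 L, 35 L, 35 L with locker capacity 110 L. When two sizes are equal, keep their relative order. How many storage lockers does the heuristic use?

5

Sorted descending: 85, 80, 75, 60, 35, 35, 20, 20, 15, 10, 10.
  85 → locker 1 (new)  [load 85/110]
  80 → locker 2 (new)  [load 80/110]
  75 → locker 3 (new)  [load 75/110]
  60 → locker 4 (new)  [load 60/110]
  35 → locker 3  [load 110/110]
  35 → locker 4  [load 95/110]
  20 → locker 1  [load 105/110]
  20 → locker 2  [load 100/110]
  15 → locker 4  [load 110/110]
  10 → locker 2  [load 110/110]
  10 → locker 5 (new)  [load 10/110]
5 storage lockers opened.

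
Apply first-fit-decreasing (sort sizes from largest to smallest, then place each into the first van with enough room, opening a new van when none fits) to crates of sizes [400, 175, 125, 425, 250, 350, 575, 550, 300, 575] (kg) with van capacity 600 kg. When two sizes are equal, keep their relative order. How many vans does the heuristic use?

7

Sorted descending: 575, 575, 550, 425, 400, 350, 300, 250, 175, 125.
  575 → van 1 (new)  [load 575/600]
  575 → van 2 (new)  [load 575/600]
  550 → van 3 (new)  [load 550/600]
  425 → van 4 (new)  [load 425/600]
  400 → van 5 (new)  [load 400/600]
  350 → van 6 (new)  [load 350/600]
  300 → van 7 (new)  [load 300/600]
  250 → van 6  [load 600/600]
  175 → van 4  [load 600/600]
  125 → van 5  [load 525/600]
7 vans opened.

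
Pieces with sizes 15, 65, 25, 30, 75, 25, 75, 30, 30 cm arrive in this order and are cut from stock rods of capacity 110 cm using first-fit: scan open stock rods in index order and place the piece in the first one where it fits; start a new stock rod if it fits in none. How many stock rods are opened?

4

  15 → stock rod 1 (new)  [load 15/110]
  65 → stock rod 1  [load 80/110]
  25 → stock rod 1  [load 105/110]
  30 → stock rod 2 (new)  [load 30/110]
  75 → stock rod 2  [load 105/110]
  25 → stock rod 3 (new)  [load 25/110]
  75 → stock rod 3  [load 100/110]
  30 → stock rod 4 (new)  [load 30/110]
  30 → stock rod 4  [load 60/110]
4 stock rods opened.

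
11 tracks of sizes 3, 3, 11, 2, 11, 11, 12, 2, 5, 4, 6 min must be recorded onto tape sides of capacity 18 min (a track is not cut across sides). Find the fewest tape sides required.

Total = 12 + 11 + 11 + 11 + 6 + 5 + 4 + 3 + 3 + 2 + 2 = 70 min.
Lower bound: ⌈70/18⌉ = 4 tape sides.
A packing using 4 tape sides:
  side 1: 12 + 6 = 18
  side 2: 11 + 5 + 2 = 18
  side 3: 11 + 4 + 3 = 18
  side 4: 11 + 3 + 2 = 16
This matches the lower bound, so 4 is optimal.

4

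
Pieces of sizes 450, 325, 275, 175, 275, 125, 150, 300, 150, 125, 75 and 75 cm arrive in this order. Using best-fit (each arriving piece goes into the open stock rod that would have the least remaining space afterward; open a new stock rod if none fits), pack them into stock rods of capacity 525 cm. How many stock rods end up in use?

5

  450 → stock rod 1 (new)  [load 450/525]
  325 → stock rod 2 (new)  [load 325/525]
  275 → stock rod 3 (new)  [load 275/525]
  175 → stock rod 2  [load 500/525]
  275 → stock rod 4 (new)  [load 275/525]
  125 → stock rod 3  [load 400/525]
  150 → stock rod 4  [load 425/525]
  300 → stock rod 5 (new)  [load 300/525]
  150 → stock rod 5  [load 450/525]
  125 → stock rod 3  [load 525/525]
  75 → stock rod 1  [load 525/525]
  75 → stock rod 5  [load 525/525]
5 stock rods opened.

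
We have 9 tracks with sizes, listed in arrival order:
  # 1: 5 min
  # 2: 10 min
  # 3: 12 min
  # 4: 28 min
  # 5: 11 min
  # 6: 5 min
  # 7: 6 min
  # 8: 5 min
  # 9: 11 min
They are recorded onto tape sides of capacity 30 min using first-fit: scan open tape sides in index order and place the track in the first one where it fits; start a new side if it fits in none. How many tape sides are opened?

4

  5 → side 1 (new)  [load 5/30]
  10 → side 1  [load 15/30]
  12 → side 1  [load 27/30]
  28 → side 2 (new)  [load 28/30]
  11 → side 3 (new)  [load 11/30]
  5 → side 3  [load 16/30]
  6 → side 3  [load 22/30]
  5 → side 3  [load 27/30]
  11 → side 4 (new)  [load 11/30]
4 tape sides opened.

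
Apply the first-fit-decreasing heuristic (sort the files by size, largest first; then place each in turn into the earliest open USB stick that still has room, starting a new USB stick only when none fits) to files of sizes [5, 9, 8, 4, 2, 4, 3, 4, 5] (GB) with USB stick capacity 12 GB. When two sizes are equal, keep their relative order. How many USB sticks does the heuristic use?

Sorted descending: 9, 8, 5, 5, 4, 4, 4, 3, 2.
  9 → USB stick 1 (new)  [load 9/12]
  8 → USB stick 2 (new)  [load 8/12]
  5 → USB stick 3 (new)  [load 5/12]
  5 → USB stick 3  [load 10/12]
  4 → USB stick 2  [load 12/12]
  4 → USB stick 4 (new)  [load 4/12]
  4 → USB stick 4  [load 8/12]
  3 → USB stick 1  [load 12/12]
  2 → USB stick 3  [load 12/12]
4 USB sticks opened.

4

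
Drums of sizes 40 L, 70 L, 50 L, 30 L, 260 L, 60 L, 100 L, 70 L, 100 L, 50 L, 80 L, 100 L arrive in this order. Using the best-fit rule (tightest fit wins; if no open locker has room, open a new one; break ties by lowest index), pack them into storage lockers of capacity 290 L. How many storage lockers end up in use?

  40 → locker 1 (new)  [load 40/290]
  70 → locker 1  [load 110/290]
  50 → locker 1  [load 160/290]
  30 → locker 1  [load 190/290]
  260 → locker 2 (new)  [load 260/290]
  60 → locker 1  [load 250/290]
  100 → locker 3 (new)  [load 100/290]
  70 → locker 3  [load 170/290]
  100 → locker 3  [load 270/290]
  50 → locker 4 (new)  [load 50/290]
  80 → locker 4  [load 130/290]
  100 → locker 4  [load 230/290]
4 storage lockers opened.

4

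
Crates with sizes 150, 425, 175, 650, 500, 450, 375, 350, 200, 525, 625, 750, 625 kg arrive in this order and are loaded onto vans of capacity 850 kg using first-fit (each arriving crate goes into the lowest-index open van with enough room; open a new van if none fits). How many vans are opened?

  150 → van 1 (new)  [load 150/850]
  425 → van 1  [load 575/850]
  175 → van 1  [load 750/850]
  650 → van 2 (new)  [load 650/850]
  500 → van 3 (new)  [load 500/850]
  450 → van 4 (new)  [load 450/850]
  375 → van 4  [load 825/850]
  350 → van 3  [load 850/850]
  200 → van 2  [load 850/850]
  525 → van 5 (new)  [load 525/850]
  625 → van 6 (new)  [load 625/850]
  750 → van 7 (new)  [load 750/850]
  625 → van 8 (new)  [load 625/850]
8 vans opened.

8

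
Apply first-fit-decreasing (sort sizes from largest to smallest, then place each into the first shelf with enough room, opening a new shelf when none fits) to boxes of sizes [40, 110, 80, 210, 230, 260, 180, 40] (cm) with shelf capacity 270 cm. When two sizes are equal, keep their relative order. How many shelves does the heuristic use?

5

Sorted descending: 260, 230, 210, 180, 110, 80, 40, 40.
  260 → shelf 1 (new)  [load 260/270]
  230 → shelf 2 (new)  [load 230/270]
  210 → shelf 3 (new)  [load 210/270]
  180 → shelf 4 (new)  [load 180/270]
  110 → shelf 5 (new)  [load 110/270]
  80 → shelf 4  [load 260/270]
  40 → shelf 2  [load 270/270]
  40 → shelf 3  [load 250/270]
5 shelves opened.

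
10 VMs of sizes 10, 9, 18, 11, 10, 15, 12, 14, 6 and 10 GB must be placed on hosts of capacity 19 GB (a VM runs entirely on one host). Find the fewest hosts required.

Total = 18 + 15 + 14 + 12 + 11 + 10 + 10 + 10 + 9 + 6 = 115 GB.
Lower bound: ⌈115/19⌉ = 7 hosts.
Also, 8 VMs each exceed 19/2 GB, and no two of those can share a host, so at least 8 hosts are needed.
A packing using 8 hosts:
  host 1: 18 = 18
  host 2: 15 = 15
  host 3: 14 = 14
  host 4: 12 + 6 = 18
  host 5: 11 = 11
  host 6: 10 + 9 = 19
  host 7: 10 = 10
  host 8: 10 = 10
This matches the lower bound, so 8 is optimal.

8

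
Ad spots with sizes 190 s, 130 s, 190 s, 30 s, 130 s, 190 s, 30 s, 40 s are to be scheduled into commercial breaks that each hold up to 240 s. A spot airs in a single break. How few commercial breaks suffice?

5

Total = 190 + 190 + 190 + 130 + 130 + 40 + 30 + 30 = 930 s.
Lower bound: ⌈930/240⌉ = 4 commercial breaks.
Also, 5 ad spots each exceed 120 s, and no two of those can share a break, so at least 5 commercial breaks are needed.
A packing using 5 commercial breaks:
  break 1: 190 + 40 = 230
  break 2: 190 + 30 = 220
  break 3: 190 + 30 = 220
  break 4: 130 = 130
  break 5: 130 = 130
This matches the lower bound, so 5 is optimal.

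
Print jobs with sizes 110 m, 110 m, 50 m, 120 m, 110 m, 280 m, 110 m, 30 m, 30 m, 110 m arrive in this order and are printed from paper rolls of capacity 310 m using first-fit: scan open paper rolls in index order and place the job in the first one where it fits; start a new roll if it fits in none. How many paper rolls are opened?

  110 → roll 1 (new)  [load 110/310]
  110 → roll 1  [load 220/310]
  50 → roll 1  [load 270/310]
  120 → roll 2 (new)  [load 120/310]
  110 → roll 2  [load 230/310]
  280 → roll 3 (new)  [load 280/310]
  110 → roll 4 (new)  [load 110/310]
  30 → roll 1  [load 300/310]
  30 → roll 2  [load 260/310]
  110 → roll 4  [load 220/310]
4 paper rolls opened.

4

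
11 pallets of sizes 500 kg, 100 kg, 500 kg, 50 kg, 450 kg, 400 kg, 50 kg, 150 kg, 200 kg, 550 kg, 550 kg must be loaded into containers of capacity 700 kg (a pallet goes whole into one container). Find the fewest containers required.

6

Total = 550 + 550 + 500 + 500 + 450 + 400 + 200 + 150 + 100 + 50 + 50 = 3500 kg.
Lower bound: ⌈3500/700⌉ = 5 containers.
Also, 6 pallets each exceed 350 kg, and no two of those can share a container, so at least 6 containers are needed.
A packing using 6 containers:
  container 1: 550 + 150 = 700
  container 2: 550 + 100 + 50 = 700
  container 3: 500 + 200 = 700
  container 4: 500 + 50 = 550
  container 5: 450 = 450
  container 6: 400 = 400
This matches the lower bound, so 6 is optimal.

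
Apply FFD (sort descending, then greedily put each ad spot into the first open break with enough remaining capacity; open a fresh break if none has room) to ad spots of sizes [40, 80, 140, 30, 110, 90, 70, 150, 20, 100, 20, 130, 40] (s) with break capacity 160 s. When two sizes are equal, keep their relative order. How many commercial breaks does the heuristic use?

Sorted descending: 150, 140, 130, 110, 100, 90, 80, 70, 40, 40, 30, 20, 20.
  150 → break 1 (new)  [load 150/160]
  140 → break 2 (new)  [load 140/160]
  130 → break 3 (new)  [load 130/160]
  110 → break 4 (new)  [load 110/160]
  100 → break 5 (new)  [load 100/160]
  90 → break 6 (new)  [load 90/160]
  80 → break 7 (new)  [load 80/160]
  70 → break 6  [load 160/160]
  40 → break 4  [load 150/160]
  40 → break 5  [load 140/160]
  30 → break 3  [load 160/160]
  20 → break 2  [load 160/160]
  20 → break 5  [load 160/160]
7 commercial breaks opened.

7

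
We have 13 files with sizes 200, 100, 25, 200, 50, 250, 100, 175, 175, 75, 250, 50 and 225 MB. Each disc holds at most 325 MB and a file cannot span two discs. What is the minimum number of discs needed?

Total = 250 + 250 + 225 + 200 + 200 + 175 + 175 + 100 + 100 + 75 + 50 + 50 + 25 = 1875 MB.
Lower bound: ⌈1875/325⌉ = 6 discs.
Also, 7 files each exceed 325/2 MB, and no two of those can share a disc, so at least 7 discs are needed.
A packing using 7 discs:
  disc 1: 250 + 75 = 325
  disc 2: 250 + 50 + 25 = 325
  disc 3: 225 + 100 = 325
  disc 4: 200 + 100 = 300
  disc 5: 200 + 50 = 250
  disc 6: 175 = 175
  disc 7: 175 = 175
This matches the lower bound, so 7 is optimal.

7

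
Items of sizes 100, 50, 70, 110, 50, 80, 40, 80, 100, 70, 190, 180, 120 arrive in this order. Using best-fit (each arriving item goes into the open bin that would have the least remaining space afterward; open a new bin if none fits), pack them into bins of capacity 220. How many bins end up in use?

7

  100 → bin 1 (new)  [load 100/220]
  50 → bin 1  [load 150/220]
  70 → bin 1  [load 220/220]
  110 → bin 2 (new)  [load 110/220]
  50 → bin 2  [load 160/220]
  80 → bin 3 (new)  [load 80/220]
  40 → bin 2  [load 200/220]
  80 → bin 3  [load 160/220]
  100 → bin 4 (new)  [load 100/220]
  70 → bin 4  [load 170/220]
  190 → bin 5 (new)  [load 190/220]
  180 → bin 6 (new)  [load 180/220]
  120 → bin 7 (new)  [load 120/220]
7 bins opened.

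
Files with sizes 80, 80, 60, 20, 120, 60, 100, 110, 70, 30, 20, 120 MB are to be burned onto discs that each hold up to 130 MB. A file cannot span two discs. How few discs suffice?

8

Total = 120 + 120 + 110 + 100 + 80 + 80 + 70 + 60 + 60 + 30 + 20 + 20 = 870 MB.
Lower bound: ⌈870/130⌉ = 7 discs.
A packing using 8 discs:
  disc 1: 120 = 120
  disc 2: 120 = 120
  disc 3: 110 + 20 = 130
  disc 4: 100 + 30 = 130
  disc 5: 80 + 20 = 100
  disc 6: 80 = 80
  disc 7: 70 + 60 = 130
  disc 8: 60 = 60
No arrangement into 7 discs stays within capacity, so 8 is optimal.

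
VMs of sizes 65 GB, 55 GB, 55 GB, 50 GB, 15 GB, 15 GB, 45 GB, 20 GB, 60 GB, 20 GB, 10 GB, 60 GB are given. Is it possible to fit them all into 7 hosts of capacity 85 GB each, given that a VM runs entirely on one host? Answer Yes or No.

Yes

A valid assignment using 7 hosts:
  host 1: 65 + 20 = 85
  host 2: 60 + 20 = 80
  host 3: 60 + 15 + 10 = 85
  host 4: 55 + 15 = 70
  host 5: 55 = 55
  host 6: 50 = 50
  host 7: 45 = 45
Every load is within 85 GB, so 7 hosts suffice.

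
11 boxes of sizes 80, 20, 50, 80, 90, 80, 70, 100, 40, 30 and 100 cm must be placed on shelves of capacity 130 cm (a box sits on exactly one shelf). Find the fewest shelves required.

Total = 100 + 100 + 90 + 80 + 80 + 80 + 70 + 50 + 40 + 30 + 20 = 740 cm.
Lower bound: ⌈740/130⌉ = 6 shelves.
Also, 7 boxes each exceed 65 cm, and no two of those can share a shelf, so at least 7 shelves are needed.
A packing using 7 shelves:
  shelf 1: 100 + 30 = 130
  shelf 2: 100 + 20 = 120
  shelf 3: 90 + 40 = 130
  shelf 4: 80 + 50 = 130
  shelf 5: 80 = 80
  shelf 6: 80 = 80
  shelf 7: 70 = 70
This matches the lower bound, so 7 is optimal.

7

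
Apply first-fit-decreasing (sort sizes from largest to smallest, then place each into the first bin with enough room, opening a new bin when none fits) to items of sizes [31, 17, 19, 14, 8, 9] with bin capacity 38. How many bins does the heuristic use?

Sorted descending: 31, 19, 17, 14, 9, 8.
  31 → bin 1 (new)  [load 31/38]
  19 → bin 2 (new)  [load 19/38]
  17 → bin 2  [load 36/38]
  14 → bin 3 (new)  [load 14/38]
  9 → bin 3  [load 23/38]
  8 → bin 3  [load 31/38]
3 bins opened.

3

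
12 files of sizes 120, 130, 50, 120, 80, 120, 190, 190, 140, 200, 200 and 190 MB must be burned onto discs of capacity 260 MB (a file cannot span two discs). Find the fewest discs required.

8

Total = 200 + 200 + 190 + 190 + 190 + 140 + 130 + 120 + 120 + 120 + 80 + 50 = 1730 MB.
Lower bound: ⌈1730/260⌉ = 7 discs.
A packing using 8 discs:
  disc 1: 200 + 50 = 250
  disc 2: 200 = 200
  disc 3: 190 = 190
  disc 4: 190 = 190
  disc 5: 190 = 190
  disc 6: 140 + 120 = 260
  disc 7: 130 + 120 = 250
  disc 8: 120 + 80 = 200
No arrangement into 7 discs stays within capacity, so 8 is optimal.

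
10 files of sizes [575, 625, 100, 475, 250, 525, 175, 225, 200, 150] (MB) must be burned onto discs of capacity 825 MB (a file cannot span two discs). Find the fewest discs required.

5

Total = 625 + 575 + 525 + 475 + 250 + 225 + 200 + 175 + 150 + 100 = 3300 MB.
Lower bound: ⌈3300/825⌉ = 4 discs.
A packing using 5 discs:
  disc 1: 625 + 200 = 825
  disc 2: 575 + 250 = 825
  disc 3: 525 + 225 = 750
  disc 4: 475 + 175 + 150 = 800
  disc 5: 100 = 100
No arrangement into 4 discs stays within capacity, so 5 is optimal.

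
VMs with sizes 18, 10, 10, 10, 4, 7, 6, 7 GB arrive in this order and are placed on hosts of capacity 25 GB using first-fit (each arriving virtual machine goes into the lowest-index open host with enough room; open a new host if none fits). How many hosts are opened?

4

  18 → host 1 (new)  [load 18/25]
  10 → host 2 (new)  [load 10/25]
  10 → host 2  [load 20/25]
  10 → host 3 (new)  [load 10/25]
  4 → host 1  [load 22/25]
  7 → host 3  [load 17/25]
  6 → host 3  [load 23/25]
  7 → host 4 (new)  [load 7/25]
4 hosts opened.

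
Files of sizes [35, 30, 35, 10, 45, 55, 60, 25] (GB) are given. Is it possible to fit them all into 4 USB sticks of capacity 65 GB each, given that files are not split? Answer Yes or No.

Total = 295 GB; ⌈295/65⌉ = 5.
At least 5 USB sticks are required, but only 4 are allowed.

No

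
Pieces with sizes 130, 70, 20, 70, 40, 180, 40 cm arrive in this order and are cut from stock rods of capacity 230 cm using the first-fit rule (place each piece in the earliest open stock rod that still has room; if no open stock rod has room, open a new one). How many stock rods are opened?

  130 → stock rod 1 (new)  [load 130/230]
  70 → stock rod 1  [load 200/230]
  20 → stock rod 1  [load 220/230]
  70 → stock rod 2 (new)  [load 70/230]
  40 → stock rod 2  [load 110/230]
  180 → stock rod 3 (new)  [load 180/230]
  40 → stock rod 2  [load 150/230]
3 stock rods opened.

3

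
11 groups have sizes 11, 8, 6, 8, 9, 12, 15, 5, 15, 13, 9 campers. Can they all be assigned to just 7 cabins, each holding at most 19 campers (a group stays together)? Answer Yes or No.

Yes

A valid assignment using 7 cabins:
  cabin 1: 15 = 15
  cabin 2: 15 = 15
  cabin 3: 13 + 6 = 19
  cabin 4: 12 + 5 = 17
  cabin 5: 11 + 8 = 19
  cabin 6: 9 + 9 = 18
  cabin 7: 8 = 8
Every load is within 19 campers, so 7 cabins suffice.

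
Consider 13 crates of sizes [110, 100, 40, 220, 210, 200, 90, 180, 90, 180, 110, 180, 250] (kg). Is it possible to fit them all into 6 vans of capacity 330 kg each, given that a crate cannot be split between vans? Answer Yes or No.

Total = 1960 kg; ⌈1960/330⌉ = 6.
7 crates each exceed half the capacity and cannot share a van, forcing at least 7 vans.
At least 7 vans are required, but only 6 are allowed.

No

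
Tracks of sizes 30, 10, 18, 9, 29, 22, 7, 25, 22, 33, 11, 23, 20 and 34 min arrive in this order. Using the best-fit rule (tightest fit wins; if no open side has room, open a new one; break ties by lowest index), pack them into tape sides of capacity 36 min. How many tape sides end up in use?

  30 → side 1 (new)  [load 30/36]
  10 → side 2 (new)  [load 10/36]
  18 → side 2  [load 28/36]
  9 → side 3 (new)  [load 9/36]
  29 → side 4 (new)  [load 29/36]
  22 → side 3  [load 31/36]
  7 → side 4  [load 36/36]
  25 → side 5 (new)  [load 25/36]
  22 → side 6 (new)  [load 22/36]
  33 → side 7 (new)  [load 33/36]
  11 → side 5  [load 36/36]
  23 → side 8 (new)  [load 23/36]
  20 → side 9 (new)  [load 20/36]
  34 → side 10 (new)  [load 34/36]
10 tape sides opened.

10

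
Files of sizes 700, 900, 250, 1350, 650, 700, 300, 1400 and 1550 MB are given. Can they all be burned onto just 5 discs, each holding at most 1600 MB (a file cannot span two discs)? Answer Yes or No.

No

Total = 7800 MB; ⌈7800/1600⌉ = 5.
The bound of 5 does not rule out 5, but exhaustive search shows no assignment into 5 discs of capacity 1600 MB exists — the minimum is 6.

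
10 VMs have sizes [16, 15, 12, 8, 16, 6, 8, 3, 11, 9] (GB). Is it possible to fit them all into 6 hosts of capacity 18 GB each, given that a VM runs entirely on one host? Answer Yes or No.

Total = 104 GB; ⌈104/18⌉ = 6.
The bound of 6 does not rule out 6, but exhaustive search shows no assignment into 6 hosts of capacity 18 GB exists — the minimum is 7.

No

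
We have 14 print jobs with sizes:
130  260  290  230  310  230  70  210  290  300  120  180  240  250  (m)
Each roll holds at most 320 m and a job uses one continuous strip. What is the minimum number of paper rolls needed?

12

Total = 310 + 300 + 290 + 290 + 260 + 250 + 240 + 230 + 230 + 210 + 180 + 130 + 120 + 70 = 3110 m.
Lower bound: ⌈3110/320⌉ = 10 paper rolls.
Also, 11 print jobs each exceed 160 m, and no two of those can share a roll, so at least 11 paper rolls are needed.
A packing using 12 paper rolls:
  roll 1: 310 = 310
  roll 2: 300 = 300
  roll 3: 290 = 290
  roll 4: 290 = 290
  roll 5: 260 = 260
  roll 6: 250 + 70 = 320
  roll 7: 240 = 240
  roll 8: 230 = 230
  roll 9: 230 = 230
  roll 10: 210 = 210
  roll 11: 180 + 130 = 310
  roll 12: 120 = 120
No arrangement into 11 paper rolls stays within capacity, so 12 is optimal.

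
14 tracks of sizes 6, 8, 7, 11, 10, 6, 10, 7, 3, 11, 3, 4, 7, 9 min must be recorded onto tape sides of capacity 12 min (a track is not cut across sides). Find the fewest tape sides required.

Total = 11 + 11 + 10 + 10 + 9 + 8 + 7 + 7 + 7 + 6 + 6 + 4 + 3 + 3 = 102 min.
Lower bound: ⌈102/12⌉ = 9 tape sides.
A packing using 10 tape sides:
  side 1: 11 = 11
  side 2: 11 = 11
  side 3: 10 = 10
  side 4: 10 = 10
  side 5: 9 + 3 = 12
  side 6: 8 + 4 = 12
  side 7: 7 + 3 = 10
  side 8: 7 = 7
  side 9: 7 = 7
  side 10: 6 + 6 = 12
No arrangement into 9 tape sides stays within capacity, so 10 is optimal.

10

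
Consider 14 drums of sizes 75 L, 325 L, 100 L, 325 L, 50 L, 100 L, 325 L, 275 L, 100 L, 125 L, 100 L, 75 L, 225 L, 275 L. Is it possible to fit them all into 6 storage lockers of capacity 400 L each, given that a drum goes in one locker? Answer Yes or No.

Total = 2475 L; ⌈2475/400⌉ = 7.
At least 7 storage lockers are required, but only 6 are allowed.

No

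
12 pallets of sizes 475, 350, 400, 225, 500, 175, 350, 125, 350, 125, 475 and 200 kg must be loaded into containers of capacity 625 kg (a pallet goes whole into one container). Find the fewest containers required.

Total = 500 + 475 + 475 + 400 + 350 + 350 + 350 + 225 + 200 + 175 + 125 + 125 = 3750 kg.
Lower bound: ⌈3750/625⌉ = 6 containers.
Also, 7 pallets each exceed 625/2 kg, and no two of those can share a container, so at least 7 containers are needed.
A packing using 7 containers:
  container 1: 500 + 125 = 625
  container 2: 475 + 125 = 600
  container 3: 475 = 475
  container 4: 400 + 225 = 625
  container 5: 350 + 200 = 550
  container 6: 350 + 175 = 525
  container 7: 350 = 350
This matches the lower bound, so 7 is optimal.

7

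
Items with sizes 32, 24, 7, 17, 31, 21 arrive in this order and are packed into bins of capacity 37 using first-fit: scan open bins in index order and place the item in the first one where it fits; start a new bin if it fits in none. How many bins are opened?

  32 → bin 1 (new)  [load 32/37]
  24 → bin 2 (new)  [load 24/37]
  7 → bin 2  [load 31/37]
  17 → bin 3 (new)  [load 17/37]
  31 → bin 4 (new)  [load 31/37]
  21 → bin 5 (new)  [load 21/37]
5 bins opened.

5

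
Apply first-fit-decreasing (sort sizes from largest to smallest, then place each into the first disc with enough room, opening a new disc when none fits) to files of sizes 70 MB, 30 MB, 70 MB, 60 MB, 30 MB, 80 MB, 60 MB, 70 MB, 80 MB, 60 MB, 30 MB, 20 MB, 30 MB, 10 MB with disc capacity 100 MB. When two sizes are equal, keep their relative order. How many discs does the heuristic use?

Sorted descending: 80, 80, 70, 70, 70, 60, 60, 60, 30, 30, 30, 30, 20, 10.
  80 → disc 1 (new)  [load 80/100]
  80 → disc 2 (new)  [load 80/100]
  70 → disc 3 (new)  [load 70/100]
  70 → disc 4 (new)  [load 70/100]
  70 → disc 5 (new)  [load 70/100]
  60 → disc 6 (new)  [load 60/100]
  60 → disc 7 (new)  [load 60/100]
  60 → disc 8 (new)  [load 60/100]
  30 → disc 3  [load 100/100]
  30 → disc 4  [load 100/100]
  30 → disc 5  [load 100/100]
  30 → disc 6  [load 90/100]
  20 → disc 1  [load 100/100]
  10 → disc 2  [load 90/100]
8 discs opened.

8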